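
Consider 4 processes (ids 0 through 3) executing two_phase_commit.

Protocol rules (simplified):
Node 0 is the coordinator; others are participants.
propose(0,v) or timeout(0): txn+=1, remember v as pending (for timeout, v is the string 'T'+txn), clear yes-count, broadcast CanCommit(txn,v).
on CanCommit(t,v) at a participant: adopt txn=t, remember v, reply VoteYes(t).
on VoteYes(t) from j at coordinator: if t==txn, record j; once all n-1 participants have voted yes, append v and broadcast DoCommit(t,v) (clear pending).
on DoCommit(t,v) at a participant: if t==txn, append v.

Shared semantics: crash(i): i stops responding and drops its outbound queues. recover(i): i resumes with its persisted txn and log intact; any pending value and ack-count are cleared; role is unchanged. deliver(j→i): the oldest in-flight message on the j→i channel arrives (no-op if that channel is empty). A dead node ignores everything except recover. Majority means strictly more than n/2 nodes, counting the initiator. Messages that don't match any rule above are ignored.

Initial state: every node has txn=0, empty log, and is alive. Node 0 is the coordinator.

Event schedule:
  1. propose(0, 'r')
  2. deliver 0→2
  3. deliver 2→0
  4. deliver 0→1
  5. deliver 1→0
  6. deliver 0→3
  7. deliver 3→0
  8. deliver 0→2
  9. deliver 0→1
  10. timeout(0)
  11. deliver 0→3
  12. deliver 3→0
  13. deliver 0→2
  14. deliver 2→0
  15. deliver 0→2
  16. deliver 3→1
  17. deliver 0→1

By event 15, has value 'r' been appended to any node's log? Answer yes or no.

yes

after 1 — propose(0,'r'): n0:coor/t1/[-]
after 2 — deliver 0→2: n2:part/t1/[-]
after 3 — deliver 2→0: ·
after 4 — deliver 0→1: n1:part/t1/[-]
after 5 — deliver 1→0: ·
after 6 — deliver 0→3: n3:part/t1/[-]
after 7 — deliver 3→0: n0:coor/t1/[r]
after 8 — deliver 0→2: n2:part/t1/[r]
after 9 — deliver 0→1: n1:part/t1/[r]
after 10 — timeout(0): n0:coor/t2/[r]
after 11 — deliver 0→3: n3:part/t1/[r]
after 12 — deliver 3→0: ·
after 13 — deliver 0→2: n2:part/t2/[r]
after 14 — deliver 2→0: ·
after 15 — deliver 0→2: ·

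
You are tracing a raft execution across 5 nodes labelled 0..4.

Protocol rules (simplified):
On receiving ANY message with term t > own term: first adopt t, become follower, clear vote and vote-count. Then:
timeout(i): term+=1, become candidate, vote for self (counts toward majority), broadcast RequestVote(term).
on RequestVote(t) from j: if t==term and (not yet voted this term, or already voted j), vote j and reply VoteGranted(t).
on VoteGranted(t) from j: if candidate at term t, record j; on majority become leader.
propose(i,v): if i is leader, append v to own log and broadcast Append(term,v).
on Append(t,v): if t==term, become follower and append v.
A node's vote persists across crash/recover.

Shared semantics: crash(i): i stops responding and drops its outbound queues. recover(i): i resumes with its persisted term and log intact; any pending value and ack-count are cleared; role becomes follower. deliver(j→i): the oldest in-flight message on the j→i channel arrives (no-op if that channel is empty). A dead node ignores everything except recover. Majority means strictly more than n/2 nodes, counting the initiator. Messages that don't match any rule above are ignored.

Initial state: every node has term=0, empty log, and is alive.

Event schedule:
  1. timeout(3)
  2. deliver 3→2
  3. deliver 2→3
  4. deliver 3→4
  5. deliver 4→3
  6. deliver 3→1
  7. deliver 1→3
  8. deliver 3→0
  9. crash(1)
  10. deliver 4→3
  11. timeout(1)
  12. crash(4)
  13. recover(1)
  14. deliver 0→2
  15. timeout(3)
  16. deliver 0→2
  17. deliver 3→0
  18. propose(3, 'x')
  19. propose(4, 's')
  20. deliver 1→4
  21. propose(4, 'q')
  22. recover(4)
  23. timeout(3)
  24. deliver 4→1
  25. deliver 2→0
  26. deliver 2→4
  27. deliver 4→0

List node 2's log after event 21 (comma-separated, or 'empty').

step 1 timeout(3): 3={cand,t=1,log=-}
step 2 deliver 3→2: 2={foll,t=1,log=-}
step 3 deliver 2→3: —
step 4 deliver 3→4: 4={foll,t=1,log=-}
step 5 deliver 4→3: 3={lead,t=1,log=-}
step 6 deliver 3→1: 1={foll,t=1,log=-}
step 7 deliver 1→3: —
step 8 deliver 3→0: 0={foll,t=1,log=-}
step 9 crash(1): 1={✗foll,t=1,log=-}
step 10 deliver 4→3: —
step 11 timeout(1): —
step 12 crash(4): 4={✗foll,t=1,log=-}
step 13 recover(1): 1={foll,t=1,log=-}
step 14 deliver 0→2: —
step 15 timeout(3): 3={cand,t=2,log=-}
step 16 deliver 0→2: —
step 17 deliver 3→0: 0={foll,t=2,log=-}
step 18 propose(3,'x'): —
step 19 propose(4,'s'): —
step 20 deliver 1→4: —
step 21 propose(4,'q'): —

empty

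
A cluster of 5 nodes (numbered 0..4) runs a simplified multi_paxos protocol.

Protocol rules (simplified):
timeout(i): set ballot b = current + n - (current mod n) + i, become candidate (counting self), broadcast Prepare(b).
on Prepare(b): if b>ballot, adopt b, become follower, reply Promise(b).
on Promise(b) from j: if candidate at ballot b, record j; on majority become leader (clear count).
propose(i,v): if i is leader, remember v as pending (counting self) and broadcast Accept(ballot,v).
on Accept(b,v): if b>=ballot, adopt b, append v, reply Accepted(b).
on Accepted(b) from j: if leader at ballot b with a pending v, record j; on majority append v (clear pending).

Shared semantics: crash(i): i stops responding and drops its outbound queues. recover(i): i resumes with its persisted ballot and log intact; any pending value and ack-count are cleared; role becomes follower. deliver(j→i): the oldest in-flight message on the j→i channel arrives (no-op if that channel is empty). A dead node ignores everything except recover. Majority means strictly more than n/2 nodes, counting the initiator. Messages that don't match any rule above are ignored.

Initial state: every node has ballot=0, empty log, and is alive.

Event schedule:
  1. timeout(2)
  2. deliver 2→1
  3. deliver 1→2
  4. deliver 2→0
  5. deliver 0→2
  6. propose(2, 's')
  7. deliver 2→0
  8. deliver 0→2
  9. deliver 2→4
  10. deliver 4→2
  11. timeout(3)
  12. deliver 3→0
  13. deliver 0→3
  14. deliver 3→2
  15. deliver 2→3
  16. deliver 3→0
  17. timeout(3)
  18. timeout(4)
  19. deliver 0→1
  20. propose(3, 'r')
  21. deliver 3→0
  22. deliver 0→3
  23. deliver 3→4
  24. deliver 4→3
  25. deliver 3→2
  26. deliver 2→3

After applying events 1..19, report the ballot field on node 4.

1. timeout(2):  <2:cand b7 ->
2. deliver 2→1:  <1:foll b7 ->
3. deliver 1→2:  nop
4. deliver 2→0:  <0:foll b7 ->
5. deliver 0→2:  <2:lead b7 ->
6. propose(2,'s'):  nop
7. deliver 2→0:  <0:foll b7 s>
8. deliver 0→2:  nop
9. deliver 2→4:  <4:foll b7 ->
10. deliver 4→2:  nop
11. timeout(3):  <3:cand b8 ->
12. deliver 3→0:  <0:foll b8 s>
13. deliver 0→3:  nop
14. deliver 3→2:  <2:foll b8 ->
15. deliver 2→3:  nop
16. deliver 3→0:  nop
17. timeout(3):  <3:cand b13 ->
18. timeout(4):  <4:cand b14 ->
19. deliver 0→1:  nop

14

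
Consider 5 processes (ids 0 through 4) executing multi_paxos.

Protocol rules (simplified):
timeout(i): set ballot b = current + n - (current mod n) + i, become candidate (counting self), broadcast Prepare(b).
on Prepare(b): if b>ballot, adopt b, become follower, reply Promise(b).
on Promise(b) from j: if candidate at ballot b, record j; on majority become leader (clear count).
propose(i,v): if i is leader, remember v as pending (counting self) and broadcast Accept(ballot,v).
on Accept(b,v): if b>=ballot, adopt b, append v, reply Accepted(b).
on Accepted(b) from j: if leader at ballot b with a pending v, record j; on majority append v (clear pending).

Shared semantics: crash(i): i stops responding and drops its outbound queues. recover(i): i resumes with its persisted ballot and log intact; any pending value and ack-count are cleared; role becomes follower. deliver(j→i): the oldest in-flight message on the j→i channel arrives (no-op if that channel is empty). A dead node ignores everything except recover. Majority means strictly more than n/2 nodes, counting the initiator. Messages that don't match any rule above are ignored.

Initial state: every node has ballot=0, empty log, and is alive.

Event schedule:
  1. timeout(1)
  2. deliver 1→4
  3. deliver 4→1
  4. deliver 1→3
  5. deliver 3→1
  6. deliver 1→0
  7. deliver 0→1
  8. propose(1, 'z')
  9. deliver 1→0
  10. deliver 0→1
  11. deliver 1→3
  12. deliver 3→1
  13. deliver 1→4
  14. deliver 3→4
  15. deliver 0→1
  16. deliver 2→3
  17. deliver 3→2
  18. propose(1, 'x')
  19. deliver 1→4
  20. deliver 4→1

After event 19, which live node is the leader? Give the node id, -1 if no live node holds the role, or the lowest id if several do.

after 1 — timeout(1): n1:cand/b6/[-]
after 2 — deliver 1→4: n4:foll/b6/[-]
after 3 — deliver 4→1: ·
after 4 — deliver 1→3: n3:foll/b6/[-]
after 5 — deliver 3→1: n1:lead/b6/[-]
after 6 — deliver 1→0: n0:foll/b6/[-]
after 7 — deliver 0→1: ·
after 8 — propose(1,'z'): ·
after 9 — deliver 1→0: n0:foll/b6/[z]
after 10 — deliver 0→1: ·
after 11 — deliver 1→3: n3:foll/b6/[z]
after 12 — deliver 3→1: n1:lead/b6/[z]
after 13 — deliver 1→4: n4:foll/b6/[z]
after 14 — deliver 3→4: ·
after 15 — deliver 0→1: ·
after 16 — deliver 2→3: ·
after 17 — deliver 3→2: ·
after 18 — propose(1,'x'): ·
after 19 — deliver 1→4: n4:foll/b6/[z,x]

1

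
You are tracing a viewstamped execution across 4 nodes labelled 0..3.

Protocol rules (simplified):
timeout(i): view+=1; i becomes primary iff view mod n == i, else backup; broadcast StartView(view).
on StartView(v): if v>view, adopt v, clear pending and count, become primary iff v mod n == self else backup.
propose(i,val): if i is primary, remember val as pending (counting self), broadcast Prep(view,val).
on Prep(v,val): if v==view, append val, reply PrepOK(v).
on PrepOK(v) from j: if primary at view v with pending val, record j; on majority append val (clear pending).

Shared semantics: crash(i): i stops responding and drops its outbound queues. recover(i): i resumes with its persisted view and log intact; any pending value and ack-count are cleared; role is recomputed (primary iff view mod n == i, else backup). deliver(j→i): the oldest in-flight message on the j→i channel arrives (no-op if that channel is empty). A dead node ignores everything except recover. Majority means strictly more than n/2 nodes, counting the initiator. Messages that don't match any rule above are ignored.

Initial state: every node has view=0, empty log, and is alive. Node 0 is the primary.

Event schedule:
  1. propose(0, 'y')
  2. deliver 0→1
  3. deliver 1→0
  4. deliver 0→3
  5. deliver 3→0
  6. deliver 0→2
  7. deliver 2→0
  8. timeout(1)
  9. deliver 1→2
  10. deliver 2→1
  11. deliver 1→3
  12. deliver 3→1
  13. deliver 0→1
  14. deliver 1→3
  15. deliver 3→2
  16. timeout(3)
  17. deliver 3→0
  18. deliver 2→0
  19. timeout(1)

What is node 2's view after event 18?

1

after 1 — propose(0,'y'): ·
after 2 — deliver 0→1: n1:back/v0/[y]
after 3 — deliver 1→0: ·
after 4 — deliver 0→3: n3:back/v0/[y]
after 5 — deliver 3→0: n0:prim/v0/[y]
after 6 — deliver 0→2: n2:back/v0/[y]
after 7 — deliver 2→0: ·
after 8 — timeout(1): n1:prim/v1/[y]
after 9 — deliver 1→2: n2:back/v1/[y]
after 10 — deliver 2→1: ·
after 11 — deliver 1→3: n3:back/v1/[y]
after 12 — deliver 3→1: ·
after 13 — deliver 0→1: ·
after 14 — deliver 1→3: ·
after 15 — deliver 3→2: ·
after 16 — timeout(3): n3:back/v2/[y]
after 17 — deliver 3→0: n0:back/v2/[y]
after 18 — deliver 2→0: ·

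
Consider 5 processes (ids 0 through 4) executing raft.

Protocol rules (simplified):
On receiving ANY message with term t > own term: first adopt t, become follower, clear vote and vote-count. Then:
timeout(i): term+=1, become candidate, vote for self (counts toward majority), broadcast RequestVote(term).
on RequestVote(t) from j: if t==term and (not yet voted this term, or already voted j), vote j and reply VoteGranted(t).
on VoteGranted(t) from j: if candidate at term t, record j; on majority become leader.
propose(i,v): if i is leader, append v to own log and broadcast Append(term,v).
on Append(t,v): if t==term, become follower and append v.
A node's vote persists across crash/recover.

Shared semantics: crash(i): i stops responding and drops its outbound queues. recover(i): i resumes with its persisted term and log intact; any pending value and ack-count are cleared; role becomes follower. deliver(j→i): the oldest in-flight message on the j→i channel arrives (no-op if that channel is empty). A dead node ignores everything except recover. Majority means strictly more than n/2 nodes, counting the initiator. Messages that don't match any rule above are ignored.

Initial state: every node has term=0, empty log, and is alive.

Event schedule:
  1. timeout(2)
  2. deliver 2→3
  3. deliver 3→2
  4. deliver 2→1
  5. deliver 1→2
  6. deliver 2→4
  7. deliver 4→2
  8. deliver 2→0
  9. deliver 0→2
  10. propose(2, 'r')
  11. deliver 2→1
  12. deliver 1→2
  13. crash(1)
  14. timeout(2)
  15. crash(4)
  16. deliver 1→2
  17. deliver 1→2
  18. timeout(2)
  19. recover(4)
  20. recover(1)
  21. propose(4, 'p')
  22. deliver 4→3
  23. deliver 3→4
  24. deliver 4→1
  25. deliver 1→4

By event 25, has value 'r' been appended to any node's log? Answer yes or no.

after 1 — timeout(2): n2:cand/t1/[-]
after 2 — deliver 2→3: n3:foll/t1/[-]
after 3 — deliver 3→2: ·
after 4 — deliver 2→1: n1:foll/t1/[-]
after 5 — deliver 1→2: n2:lead/t1/[-]
after 6 — deliver 2→4: n4:foll/t1/[-]
after 7 — deliver 4→2: ·
after 8 — deliver 2→0: n0:foll/t1/[-]
after 9 — deliver 0→2: ·
after 10 — propose(2,'r'): n2:lead/t1/[r]
after 11 — deliver 2→1: n1:foll/t1/[r]
after 12 — deliver 1→2: ·
after 13 — crash(1): n1:✗foll/t1/[r]
after 14 — timeout(2): n2:cand/t2/[r]
after 15 — crash(4): n4:✗foll/t1/[-]
after 16 — deliver 1→2: ·
after 17 — deliver 1→2: ·
after 18 — timeout(2): n2:cand/t3/[r]
after 19 — recover(4): n4:foll/t1/[-]
after 20 — recover(1): n1:foll/t1/[r]
after 21 — propose(4,'p'): ·
after 22 — deliver 4→3: ·
after 23 — deliver 3→4: ·
after 24 — deliver 4→1: ·
after 25 — deliver 1→4: ·

yes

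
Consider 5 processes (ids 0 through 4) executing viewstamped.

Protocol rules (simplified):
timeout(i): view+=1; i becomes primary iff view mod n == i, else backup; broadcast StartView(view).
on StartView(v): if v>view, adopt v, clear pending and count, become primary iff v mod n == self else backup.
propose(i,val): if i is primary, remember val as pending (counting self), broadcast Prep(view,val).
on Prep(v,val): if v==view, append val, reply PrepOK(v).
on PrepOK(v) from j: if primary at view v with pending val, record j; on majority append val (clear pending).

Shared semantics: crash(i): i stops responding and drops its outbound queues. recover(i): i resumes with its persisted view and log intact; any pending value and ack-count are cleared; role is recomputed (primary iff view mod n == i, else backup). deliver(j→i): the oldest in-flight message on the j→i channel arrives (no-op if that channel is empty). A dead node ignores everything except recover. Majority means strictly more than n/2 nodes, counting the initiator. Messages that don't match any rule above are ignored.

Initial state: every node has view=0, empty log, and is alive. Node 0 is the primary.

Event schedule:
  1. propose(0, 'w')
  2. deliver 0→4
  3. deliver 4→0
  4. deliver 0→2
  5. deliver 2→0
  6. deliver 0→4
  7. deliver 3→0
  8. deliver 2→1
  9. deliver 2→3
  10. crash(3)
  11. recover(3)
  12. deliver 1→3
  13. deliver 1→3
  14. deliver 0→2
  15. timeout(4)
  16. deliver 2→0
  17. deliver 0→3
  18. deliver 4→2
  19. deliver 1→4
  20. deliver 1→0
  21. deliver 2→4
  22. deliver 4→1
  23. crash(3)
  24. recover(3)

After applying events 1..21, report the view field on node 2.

1

1. propose(0,'w'):  nop
2. deliver 0→4:  <4:back v0 w>
3. deliver 4→0:  nop
4. deliver 0→2:  <2:back v0 w>
5. deliver 2→0:  <0:prim v0 w>
6. deliver 0→4:  nop
7. deliver 3→0:  nop
8. deliver 2→1:  nop
9. deliver 2→3:  nop
10. crash(3):  <3:✗back v0 ->
11. recover(3):  <3:back v0 ->
12. deliver 1→3:  nop
13. deliver 1→3:  nop
14. deliver 0→2:  nop
15. timeout(4):  <4:back v1 w>
16. deliver 2→0:  nop
17. deliver 0→3:  <3:back v0 w>
18. deliver 4→2:  <2:back v1 w>
19. deliver 1→4:  nop
20. deliver 1→0:  nop
21. deliver 2→4:  nop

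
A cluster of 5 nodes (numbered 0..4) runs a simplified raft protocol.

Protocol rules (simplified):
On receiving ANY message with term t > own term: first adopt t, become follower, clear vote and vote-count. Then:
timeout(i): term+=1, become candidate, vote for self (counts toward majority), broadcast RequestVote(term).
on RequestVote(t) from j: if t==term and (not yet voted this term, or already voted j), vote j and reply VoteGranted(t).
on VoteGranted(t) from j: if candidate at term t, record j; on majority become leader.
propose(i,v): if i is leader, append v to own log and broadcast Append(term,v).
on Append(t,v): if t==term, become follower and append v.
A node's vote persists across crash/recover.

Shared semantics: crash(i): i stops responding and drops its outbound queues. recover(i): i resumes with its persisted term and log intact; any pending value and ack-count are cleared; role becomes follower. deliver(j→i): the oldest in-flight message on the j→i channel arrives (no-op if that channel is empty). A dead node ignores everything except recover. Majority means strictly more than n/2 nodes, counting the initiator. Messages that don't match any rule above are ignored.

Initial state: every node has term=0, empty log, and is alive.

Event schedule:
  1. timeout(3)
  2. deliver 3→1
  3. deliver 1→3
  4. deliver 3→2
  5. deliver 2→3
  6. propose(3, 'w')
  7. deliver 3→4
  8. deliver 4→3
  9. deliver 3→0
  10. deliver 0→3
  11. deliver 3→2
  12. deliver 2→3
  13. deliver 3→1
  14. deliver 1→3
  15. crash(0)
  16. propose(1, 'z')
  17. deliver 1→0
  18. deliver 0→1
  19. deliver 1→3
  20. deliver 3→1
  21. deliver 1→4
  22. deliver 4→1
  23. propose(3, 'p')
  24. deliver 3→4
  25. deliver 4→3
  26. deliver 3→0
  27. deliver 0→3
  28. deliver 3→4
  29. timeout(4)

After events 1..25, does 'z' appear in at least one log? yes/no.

after 1 — timeout(3): n3:cand/t1/[-]
after 2 — deliver 3→1: n1:foll/t1/[-]
after 3 — deliver 1→3: ·
after 4 — deliver 3→2: n2:foll/t1/[-]
after 5 — deliver 2→3: n3:lead/t1/[-]
after 6 — propose(3,'w'): n3:lead/t1/[w]
after 7 — deliver 3→4: n4:foll/t1/[-]
after 8 — deliver 4→3: ·
after 9 — deliver 3→0: n0:foll/t1/[-]
after 10 — deliver 0→3: ·
after 11 — deliver 3→2: n2:foll/t1/[w]
after 12 — deliver 2→3: ·
after 13 — deliver 3→1: n1:foll/t1/[w]
after 14 — deliver 1→3: ·
after 15 — crash(0): n0:✗foll/t1/[-]
after 16 — propose(1,'z'): ·
after 17 — deliver 1→0: ·
after 18 — deliver 0→1: ·
after 19 — deliver 1→3: ·
after 20 — deliver 3→1: ·
after 21 — deliver 1→4: ·
after 22 — deliver 4→1: ·
after 23 — propose(3,'p'): n3:lead/t1/[w,p]
after 24 — deliver 3→4: n4:foll/t1/[w]
after 25 — deliver 4→3: ·

no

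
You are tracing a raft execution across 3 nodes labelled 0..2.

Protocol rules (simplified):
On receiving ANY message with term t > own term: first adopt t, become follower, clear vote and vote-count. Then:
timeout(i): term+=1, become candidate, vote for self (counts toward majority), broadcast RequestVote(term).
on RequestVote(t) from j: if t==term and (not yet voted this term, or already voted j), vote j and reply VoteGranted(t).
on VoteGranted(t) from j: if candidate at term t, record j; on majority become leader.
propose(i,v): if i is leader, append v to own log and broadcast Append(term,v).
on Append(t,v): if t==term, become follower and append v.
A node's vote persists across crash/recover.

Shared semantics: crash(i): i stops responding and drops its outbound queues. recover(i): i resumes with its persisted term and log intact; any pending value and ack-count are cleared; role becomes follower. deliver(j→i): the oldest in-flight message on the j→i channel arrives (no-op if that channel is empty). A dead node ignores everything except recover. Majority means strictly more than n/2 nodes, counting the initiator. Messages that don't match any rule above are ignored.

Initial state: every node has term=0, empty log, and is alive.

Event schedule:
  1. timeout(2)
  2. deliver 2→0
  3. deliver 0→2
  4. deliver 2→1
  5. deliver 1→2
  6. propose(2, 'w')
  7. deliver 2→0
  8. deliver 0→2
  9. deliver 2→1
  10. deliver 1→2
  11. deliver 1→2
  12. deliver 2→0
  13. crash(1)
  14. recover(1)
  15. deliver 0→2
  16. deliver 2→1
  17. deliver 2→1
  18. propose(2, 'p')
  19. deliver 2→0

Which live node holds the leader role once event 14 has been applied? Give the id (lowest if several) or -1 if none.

2

1. timeout(2):  <2:cand t1 ->
2. deliver 2→0:  <0:foll t1 ->
3. deliver 0→2:  <2:lead t1 ->
4. deliver 2→1:  <1:foll t1 ->
5. deliver 1→2:  nop
6. propose(2,'w'):  <2:lead t1 w>
7. deliver 2→0:  <0:foll t1 w>
8. deliver 0→2:  nop
9. deliver 2→1:  <1:foll t1 w>
10. deliver 1→2:  nop
11. deliver 1→2:  nop
12. deliver 2→0:  nop
13. crash(1):  <1:✗foll t1 w>
14. recover(1):  <1:foll t1 w>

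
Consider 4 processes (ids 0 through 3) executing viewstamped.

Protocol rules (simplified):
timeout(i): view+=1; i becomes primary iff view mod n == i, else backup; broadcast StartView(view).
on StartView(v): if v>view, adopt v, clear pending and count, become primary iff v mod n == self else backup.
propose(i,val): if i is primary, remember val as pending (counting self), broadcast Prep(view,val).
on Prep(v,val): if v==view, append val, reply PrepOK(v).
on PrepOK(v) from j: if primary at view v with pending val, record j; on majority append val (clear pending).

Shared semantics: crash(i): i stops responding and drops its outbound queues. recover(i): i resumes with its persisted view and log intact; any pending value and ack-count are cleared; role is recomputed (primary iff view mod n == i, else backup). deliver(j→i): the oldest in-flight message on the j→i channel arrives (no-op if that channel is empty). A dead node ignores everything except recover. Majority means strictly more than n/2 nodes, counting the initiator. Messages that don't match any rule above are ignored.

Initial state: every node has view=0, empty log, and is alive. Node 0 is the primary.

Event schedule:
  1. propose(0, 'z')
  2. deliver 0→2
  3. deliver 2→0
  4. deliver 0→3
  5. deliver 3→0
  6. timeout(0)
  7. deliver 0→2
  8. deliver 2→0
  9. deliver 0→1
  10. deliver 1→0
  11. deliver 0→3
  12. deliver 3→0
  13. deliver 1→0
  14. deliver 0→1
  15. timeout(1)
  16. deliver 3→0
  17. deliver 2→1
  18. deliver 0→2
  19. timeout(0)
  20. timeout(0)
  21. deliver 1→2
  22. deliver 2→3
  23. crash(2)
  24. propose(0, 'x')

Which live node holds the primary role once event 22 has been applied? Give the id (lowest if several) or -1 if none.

2

step 1 propose(0,'z'): —
step 2 deliver 0→2: 2={back,v=0,log=z}
step 3 deliver 2→0: —
step 4 deliver 0→3: 3={back,v=0,log=z}
step 5 deliver 3→0: 0={prim,v=0,log=z}
step 6 timeout(0): 0={back,v=1,log=z}
step 7 deliver 0→2: 2={back,v=1,log=z}
step 8 deliver 2→0: —
step 9 deliver 0→1: 1={back,v=0,log=z}
step 10 deliver 1→0: —
step 11 deliver 0→3: 3={back,v=1,log=z}
step 12 deliver 3→0: —
step 13 deliver 1→0: —
step 14 deliver 0→1: 1={prim,v=1,log=z}
step 15 timeout(1): 1={back,v=2,log=z}
step 16 deliver 3→0: —
step 17 deliver 2→1: —
step 18 deliver 0→2: —
step 19 timeout(0): 0={back,v=2,log=z}
step 20 timeout(0): 0={back,v=3,log=z}
step 21 deliver 1→2: 2={prim,v=2,log=z}
step 22 deliver 2→3: —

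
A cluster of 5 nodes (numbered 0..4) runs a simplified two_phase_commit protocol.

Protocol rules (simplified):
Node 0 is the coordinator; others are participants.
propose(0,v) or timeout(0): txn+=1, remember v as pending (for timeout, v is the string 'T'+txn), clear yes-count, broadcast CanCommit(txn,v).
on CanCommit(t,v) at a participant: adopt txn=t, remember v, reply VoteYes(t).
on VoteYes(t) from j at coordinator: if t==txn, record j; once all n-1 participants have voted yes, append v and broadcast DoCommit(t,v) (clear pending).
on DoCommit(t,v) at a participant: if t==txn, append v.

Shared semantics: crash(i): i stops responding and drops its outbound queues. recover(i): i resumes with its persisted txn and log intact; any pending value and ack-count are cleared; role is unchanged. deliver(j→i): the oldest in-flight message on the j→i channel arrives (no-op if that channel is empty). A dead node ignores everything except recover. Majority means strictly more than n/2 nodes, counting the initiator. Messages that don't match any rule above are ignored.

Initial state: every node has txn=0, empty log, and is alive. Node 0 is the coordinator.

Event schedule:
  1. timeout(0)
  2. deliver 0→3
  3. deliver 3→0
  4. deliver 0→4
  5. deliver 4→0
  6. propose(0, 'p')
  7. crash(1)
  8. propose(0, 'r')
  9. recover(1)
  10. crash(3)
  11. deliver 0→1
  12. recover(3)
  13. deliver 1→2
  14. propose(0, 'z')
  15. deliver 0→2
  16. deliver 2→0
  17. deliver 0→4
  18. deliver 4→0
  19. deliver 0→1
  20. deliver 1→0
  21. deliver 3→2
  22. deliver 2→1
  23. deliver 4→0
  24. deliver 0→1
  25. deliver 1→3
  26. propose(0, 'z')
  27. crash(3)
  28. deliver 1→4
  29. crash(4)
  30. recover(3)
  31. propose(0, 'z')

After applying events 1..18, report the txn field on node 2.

1

[1] timeout(0) → N0(coor t1 [-])
[2] deliver 0→3 → N3(part t1 [-])
[3] deliver 3→0 → ∅
[4] deliver 0→4 → N4(part t1 [-])
[5] deliver 4→0 → ∅
[6] propose(0,'p') → N0(coor t2 [-])
[7] crash(1) → N1(✗part t0 [-])
[8] propose(0,'r') → N0(coor t3 [-])
[9] recover(1) → N1(part t0 [-])
[10] crash(3) → N3(✗part t1 [-])
[11] deliver 0→1 → N1(part t1 [-])
[12] recover(3) → N3(part t1 [-])
[13] deliver 1→2 → ∅
[14] propose(0,'z') → N0(coor t4 [-])
[15] deliver 0→2 → N2(part t1 [-])
[16] deliver 2→0 → ∅
[17] deliver 0→4 → N4(part t2 [-])
[18] deliver 4→0 → ∅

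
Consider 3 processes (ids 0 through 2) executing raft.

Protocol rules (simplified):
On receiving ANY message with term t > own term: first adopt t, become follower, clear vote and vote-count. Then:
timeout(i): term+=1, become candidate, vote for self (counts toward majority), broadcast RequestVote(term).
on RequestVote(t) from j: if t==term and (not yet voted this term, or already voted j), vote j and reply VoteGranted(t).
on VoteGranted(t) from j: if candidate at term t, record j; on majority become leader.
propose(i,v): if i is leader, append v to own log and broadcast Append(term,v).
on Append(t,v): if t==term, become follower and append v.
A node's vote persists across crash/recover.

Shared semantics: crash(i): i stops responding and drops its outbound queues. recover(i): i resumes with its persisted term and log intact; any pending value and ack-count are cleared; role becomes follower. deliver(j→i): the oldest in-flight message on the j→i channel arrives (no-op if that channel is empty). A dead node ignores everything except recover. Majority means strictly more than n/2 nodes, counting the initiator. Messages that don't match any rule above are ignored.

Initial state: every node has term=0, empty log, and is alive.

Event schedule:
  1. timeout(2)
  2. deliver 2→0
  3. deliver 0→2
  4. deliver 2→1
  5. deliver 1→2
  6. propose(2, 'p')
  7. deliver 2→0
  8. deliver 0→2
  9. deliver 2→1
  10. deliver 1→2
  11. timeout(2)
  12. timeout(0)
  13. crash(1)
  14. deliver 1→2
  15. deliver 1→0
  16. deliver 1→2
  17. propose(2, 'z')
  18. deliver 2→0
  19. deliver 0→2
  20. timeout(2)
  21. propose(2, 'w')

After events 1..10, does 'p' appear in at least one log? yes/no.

step 1 timeout(2): 2={cand,t=1,log=-}
step 2 deliver 2→0: 0={foll,t=1,log=-}
step 3 deliver 0→2: 2={lead,t=1,log=-}
step 4 deliver 2→1: 1={foll,t=1,log=-}
step 5 deliver 1→2: —
step 6 propose(2,'p'): 2={lead,t=1,log=p}
step 7 deliver 2→0: 0={foll,t=1,log=p}
step 8 deliver 0→2: —
step 9 deliver 2→1: 1={foll,t=1,log=p}
step 10 deliver 1→2: —

yes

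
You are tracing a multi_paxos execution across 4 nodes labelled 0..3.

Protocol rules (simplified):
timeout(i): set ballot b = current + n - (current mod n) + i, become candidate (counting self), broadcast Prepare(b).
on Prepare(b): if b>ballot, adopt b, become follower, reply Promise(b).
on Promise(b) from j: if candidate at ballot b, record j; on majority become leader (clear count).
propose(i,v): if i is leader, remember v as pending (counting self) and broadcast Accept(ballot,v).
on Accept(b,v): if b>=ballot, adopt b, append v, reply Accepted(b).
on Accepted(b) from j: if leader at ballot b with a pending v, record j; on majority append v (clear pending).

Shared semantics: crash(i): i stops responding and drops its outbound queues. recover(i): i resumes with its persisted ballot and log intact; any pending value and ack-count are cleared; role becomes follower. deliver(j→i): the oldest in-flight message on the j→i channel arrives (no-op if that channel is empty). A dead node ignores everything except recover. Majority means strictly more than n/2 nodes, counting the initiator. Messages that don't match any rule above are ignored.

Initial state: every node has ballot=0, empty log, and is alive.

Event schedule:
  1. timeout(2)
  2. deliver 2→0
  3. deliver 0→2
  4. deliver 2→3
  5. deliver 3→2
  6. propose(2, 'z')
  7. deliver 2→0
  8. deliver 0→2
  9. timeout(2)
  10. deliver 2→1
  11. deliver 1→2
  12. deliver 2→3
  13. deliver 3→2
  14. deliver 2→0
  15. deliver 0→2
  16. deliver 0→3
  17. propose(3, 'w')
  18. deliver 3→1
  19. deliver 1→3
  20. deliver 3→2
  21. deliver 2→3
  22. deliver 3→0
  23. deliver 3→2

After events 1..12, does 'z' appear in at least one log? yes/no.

yes

after 1 — timeout(2): n2:cand/b6/[-]
after 2 — deliver 2→0: n0:foll/b6/[-]
after 3 — deliver 0→2: ·
after 4 — deliver 2→3: n3:foll/b6/[-]
after 5 — deliver 3→2: n2:lead/b6/[-]
after 6 — propose(2,'z'): ·
after 7 — deliver 2→0: n0:foll/b6/[z]
after 8 — deliver 0→2: ·
after 9 — timeout(2): n2:cand/b10/[-]
after 10 — deliver 2→1: n1:foll/b6/[-]
after 11 — deliver 1→2: ·
after 12 — deliver 2→3: n3:foll/b6/[z]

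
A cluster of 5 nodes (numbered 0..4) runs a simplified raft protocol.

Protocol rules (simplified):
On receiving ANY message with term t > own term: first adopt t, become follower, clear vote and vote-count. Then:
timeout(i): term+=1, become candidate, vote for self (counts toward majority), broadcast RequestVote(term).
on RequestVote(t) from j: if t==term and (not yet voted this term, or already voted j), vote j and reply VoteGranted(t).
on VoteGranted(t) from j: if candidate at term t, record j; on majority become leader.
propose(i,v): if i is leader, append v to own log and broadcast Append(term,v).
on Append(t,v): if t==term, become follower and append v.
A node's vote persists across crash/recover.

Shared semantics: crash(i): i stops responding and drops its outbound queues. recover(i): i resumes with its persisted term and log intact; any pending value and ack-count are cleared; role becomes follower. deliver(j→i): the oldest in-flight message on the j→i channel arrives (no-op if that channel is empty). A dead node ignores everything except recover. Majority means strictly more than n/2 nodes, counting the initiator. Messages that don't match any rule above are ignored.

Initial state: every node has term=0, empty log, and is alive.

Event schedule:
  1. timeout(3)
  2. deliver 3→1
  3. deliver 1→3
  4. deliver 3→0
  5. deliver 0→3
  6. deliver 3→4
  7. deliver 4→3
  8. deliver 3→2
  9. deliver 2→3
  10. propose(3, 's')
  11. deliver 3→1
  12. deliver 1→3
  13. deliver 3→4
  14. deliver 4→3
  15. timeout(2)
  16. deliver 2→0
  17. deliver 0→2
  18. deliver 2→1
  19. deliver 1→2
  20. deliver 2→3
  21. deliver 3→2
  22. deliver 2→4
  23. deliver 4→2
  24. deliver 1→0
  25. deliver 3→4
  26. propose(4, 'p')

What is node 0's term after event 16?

e1 timeout(3): 3[cand,t=1,-]
e2 deliver 3→1: 1[foll,t=1,-]
e3 deliver 1→3: ·
e4 deliver 3→0: 0[foll,t=1,-]
e5 deliver 0→3: 3[lead,t=1,-]
e6 deliver 3→4: 4[foll,t=1,-]
e7 deliver 4→3: ·
e8 deliver 3→2: 2[foll,t=1,-]
e9 deliver 2→3: ·
e10 propose(3,'s'): 3[lead,t=1,s]
e11 deliver 3→1: 1[foll,t=1,s]
e12 deliver 1→3: ·
e13 deliver 3→4: 4[foll,t=1,s]
e14 deliver 4→3: ·
e15 timeout(2): 2[cand,t=2,-]
e16 deliver 2→0: 0[foll,t=2,-]

2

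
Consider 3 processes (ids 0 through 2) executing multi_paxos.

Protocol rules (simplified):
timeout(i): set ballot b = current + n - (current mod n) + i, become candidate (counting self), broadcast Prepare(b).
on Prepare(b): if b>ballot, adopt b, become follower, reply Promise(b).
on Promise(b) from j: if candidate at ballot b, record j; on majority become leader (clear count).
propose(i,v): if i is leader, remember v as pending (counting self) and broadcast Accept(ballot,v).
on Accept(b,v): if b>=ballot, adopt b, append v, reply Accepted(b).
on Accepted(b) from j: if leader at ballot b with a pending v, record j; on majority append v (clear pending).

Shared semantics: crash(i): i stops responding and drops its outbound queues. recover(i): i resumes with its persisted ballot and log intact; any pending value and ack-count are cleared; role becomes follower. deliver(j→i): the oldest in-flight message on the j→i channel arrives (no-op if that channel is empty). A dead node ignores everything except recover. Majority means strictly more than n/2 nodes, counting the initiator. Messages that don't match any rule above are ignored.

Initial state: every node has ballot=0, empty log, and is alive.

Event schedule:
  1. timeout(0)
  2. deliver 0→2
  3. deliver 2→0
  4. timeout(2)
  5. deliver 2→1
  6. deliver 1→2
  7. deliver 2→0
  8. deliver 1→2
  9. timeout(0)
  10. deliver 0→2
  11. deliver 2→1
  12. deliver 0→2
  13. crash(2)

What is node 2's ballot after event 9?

[1] timeout(0) → N0(cand b3 [-])
[2] deliver 0→2 → N2(foll b3 [-])
[3] deliver 2→0 → N0(lead b3 [-])
[4] timeout(2) → N2(cand b8 [-])
[5] deliver 2→1 → N1(foll b8 [-])
[6] deliver 1→2 → N2(lead b8 [-])
[7] deliver 2→0 → N0(foll b8 [-])
[8] deliver 1→2 → ∅
[9] timeout(0) → N0(cand b9 [-])

8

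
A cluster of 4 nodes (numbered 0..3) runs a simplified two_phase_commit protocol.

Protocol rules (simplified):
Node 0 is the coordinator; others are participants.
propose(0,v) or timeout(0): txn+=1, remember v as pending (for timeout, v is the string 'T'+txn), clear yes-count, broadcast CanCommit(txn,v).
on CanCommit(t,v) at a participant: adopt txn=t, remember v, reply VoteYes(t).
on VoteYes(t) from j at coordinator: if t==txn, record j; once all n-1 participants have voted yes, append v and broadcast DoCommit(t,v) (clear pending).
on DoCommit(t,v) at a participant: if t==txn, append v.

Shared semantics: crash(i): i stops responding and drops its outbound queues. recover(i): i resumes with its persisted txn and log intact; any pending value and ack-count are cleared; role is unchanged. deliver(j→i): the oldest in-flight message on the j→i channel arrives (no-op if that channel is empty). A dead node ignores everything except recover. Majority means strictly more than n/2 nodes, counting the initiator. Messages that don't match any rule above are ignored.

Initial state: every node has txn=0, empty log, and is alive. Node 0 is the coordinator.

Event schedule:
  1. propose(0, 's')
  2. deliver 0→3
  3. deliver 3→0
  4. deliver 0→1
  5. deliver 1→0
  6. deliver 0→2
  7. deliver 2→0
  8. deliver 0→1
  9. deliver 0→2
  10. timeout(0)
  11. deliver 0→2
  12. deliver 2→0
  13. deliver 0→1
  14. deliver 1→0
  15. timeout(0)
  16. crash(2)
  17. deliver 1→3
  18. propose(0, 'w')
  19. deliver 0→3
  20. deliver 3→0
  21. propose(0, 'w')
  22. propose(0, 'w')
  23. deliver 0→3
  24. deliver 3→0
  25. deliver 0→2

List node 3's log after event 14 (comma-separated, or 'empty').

empty

e1 propose(0,'s'): 0[coor,t=1,-]
e2 deliver 0→3: 3[part,t=1,-]
e3 deliver 3→0: ·
e4 deliver 0→1: 1[part,t=1,-]
e5 deliver 1→0: ·
e6 deliver 0→2: 2[part,t=1,-]
e7 deliver 2→0: 0[coor,t=1,s]
e8 deliver 0→1: 1[part,t=1,s]
e9 deliver 0→2: 2[part,t=1,s]
e10 timeout(0): 0[coor,t=2,s]
e11 deliver 0→2: 2[part,t=2,s]
e12 deliver 2→0: ·
e13 deliver 0→1: 1[part,t=2,s]
e14 deliver 1→0: ·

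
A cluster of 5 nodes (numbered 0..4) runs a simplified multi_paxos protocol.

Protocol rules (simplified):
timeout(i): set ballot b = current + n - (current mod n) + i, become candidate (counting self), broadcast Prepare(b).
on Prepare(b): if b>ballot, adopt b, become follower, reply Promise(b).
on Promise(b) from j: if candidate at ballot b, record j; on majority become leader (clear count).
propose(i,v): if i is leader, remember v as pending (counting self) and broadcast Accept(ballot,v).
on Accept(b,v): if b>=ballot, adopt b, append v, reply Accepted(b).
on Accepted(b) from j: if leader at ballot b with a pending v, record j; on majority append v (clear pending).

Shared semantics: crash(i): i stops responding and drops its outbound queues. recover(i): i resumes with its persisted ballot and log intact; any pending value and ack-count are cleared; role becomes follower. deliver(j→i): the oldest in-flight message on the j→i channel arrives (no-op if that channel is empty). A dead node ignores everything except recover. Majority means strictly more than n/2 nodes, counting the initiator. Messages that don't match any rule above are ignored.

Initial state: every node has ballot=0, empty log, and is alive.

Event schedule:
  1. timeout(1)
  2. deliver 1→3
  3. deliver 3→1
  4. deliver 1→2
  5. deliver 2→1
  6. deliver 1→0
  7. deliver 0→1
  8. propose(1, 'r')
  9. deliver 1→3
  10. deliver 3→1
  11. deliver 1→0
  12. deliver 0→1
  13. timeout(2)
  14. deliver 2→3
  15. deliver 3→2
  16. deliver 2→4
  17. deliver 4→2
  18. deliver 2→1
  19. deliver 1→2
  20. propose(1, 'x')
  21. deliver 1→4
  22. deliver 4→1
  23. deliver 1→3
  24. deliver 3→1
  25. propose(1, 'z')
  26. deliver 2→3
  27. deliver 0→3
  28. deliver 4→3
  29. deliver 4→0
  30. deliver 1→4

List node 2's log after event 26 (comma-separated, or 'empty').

empty

e1 timeout(1): 1[cand,b=6,-]
e2 deliver 1→3: 3[foll,b=6,-]
e3 deliver 3→1: ·
e4 deliver 1→2: 2[foll,b=6,-]
e5 deliver 2→1: 1[lead,b=6,-]
e6 deliver 1→0: 0[foll,b=6,-]
e7 deliver 0→1: ·
e8 propose(1,'r'): ·
e9 deliver 1→3: 3[foll,b=6,r]
e10 deliver 3→1: ·
e11 deliver 1→0: 0[foll,b=6,r]
e12 deliver 0→1: 1[lead,b=6,r]
e13 timeout(2): 2[cand,b=12,-]
e14 deliver 2→3: 3[foll,b=12,r]
e15 deliver 3→2: ·
e16 deliver 2→4: 4[foll,b=12,-]
e17 deliver 4→2: 2[lead,b=12,-]
e18 deliver 2→1: 1[foll,b=12,r]
e19 deliver 1→2: ·
e20 propose(1,'x'): ·
e21 deliver 1→4: ·
e22 deliver 4→1: ·
e23 deliver 1→3: ·
e24 deliver 3→1: ·
e25 propose(1,'z'): ·
e26 deliver 2→3: ·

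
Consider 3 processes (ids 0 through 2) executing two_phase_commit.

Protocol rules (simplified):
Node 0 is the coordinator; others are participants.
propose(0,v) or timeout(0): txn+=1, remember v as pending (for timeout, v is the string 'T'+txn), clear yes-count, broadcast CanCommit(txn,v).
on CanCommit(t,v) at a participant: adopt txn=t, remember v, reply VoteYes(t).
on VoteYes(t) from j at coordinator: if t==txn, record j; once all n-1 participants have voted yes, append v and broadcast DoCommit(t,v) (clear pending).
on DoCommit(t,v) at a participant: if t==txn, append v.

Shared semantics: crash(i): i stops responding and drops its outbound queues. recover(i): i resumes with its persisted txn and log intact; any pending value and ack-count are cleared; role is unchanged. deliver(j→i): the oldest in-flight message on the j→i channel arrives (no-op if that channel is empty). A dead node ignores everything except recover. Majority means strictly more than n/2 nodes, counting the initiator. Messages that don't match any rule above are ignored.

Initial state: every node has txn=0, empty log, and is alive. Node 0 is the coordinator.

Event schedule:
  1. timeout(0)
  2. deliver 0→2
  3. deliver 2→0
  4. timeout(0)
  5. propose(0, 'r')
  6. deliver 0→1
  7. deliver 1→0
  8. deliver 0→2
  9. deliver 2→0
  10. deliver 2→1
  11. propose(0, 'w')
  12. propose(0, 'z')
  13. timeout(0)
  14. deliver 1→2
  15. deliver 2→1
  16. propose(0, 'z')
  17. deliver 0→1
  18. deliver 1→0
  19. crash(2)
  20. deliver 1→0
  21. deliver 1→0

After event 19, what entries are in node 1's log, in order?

[1] timeout(0) → N0(coor t1 [-])
[2] deliver 0→2 → N2(part t1 [-])
[3] deliver 2→0 → ∅
[4] timeout(0) → N0(coor t2 [-])
[5] propose(0,'r') → N0(coor t3 [-])
[6] deliver 0→1 → N1(part t1 [-])
[7] deliver 1→0 → ∅
[8] deliver 0→2 → N2(part t2 [-])
[9] deliver 2→0 → ∅
[10] deliver 2→1 → ∅
[11] propose(0,'w') → N0(coor t4 [-])
[12] propose(0,'z') → N0(coor t5 [-])
[13] timeout(0) → N0(coor t6 [-])
[14] deliver 1→2 → ∅
[15] deliver 2→1 → ∅
[16] propose(0,'z') → N0(coor t7 [-])
[17] deliver 0→1 → N1(part t2 [-])
[18] deliver 1→0 → ∅
[19] crash(2) → N2(✗part t2 [-])

empty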